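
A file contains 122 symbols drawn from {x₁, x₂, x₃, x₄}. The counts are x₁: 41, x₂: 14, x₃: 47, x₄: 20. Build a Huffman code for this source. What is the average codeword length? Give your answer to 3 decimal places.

1.893 bits/symbol

Probabilities are the counts divided by 122.
Repeatedly combine the two least-probable nodes; the expected code length is the sum of the merged weights.
merge 7/61 + 10/61 → 17/61
merge 17/61 + 41/122 → 75/122
merge 47/122 + 75/122 → 1
L = 17/61 + 75/122 + 1 = 231/122 ≈ 1.893 bits/symbol.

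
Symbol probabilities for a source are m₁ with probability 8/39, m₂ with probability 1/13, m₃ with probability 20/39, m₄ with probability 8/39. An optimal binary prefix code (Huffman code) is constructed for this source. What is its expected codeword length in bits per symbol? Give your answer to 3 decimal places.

1.769 bits/symbol

Repeatedly combine the two least-probable nodes; the expected code length is the sum of the merged weights.
merge 1/13 + 8/39 → 11/39
merge 8/39 + 11/39 → 19/39
merge 19/39 + 20/39 → 1
L = 11/39 + 19/39 + 1 = 23/13 ≈ 1.769 bits/symbol.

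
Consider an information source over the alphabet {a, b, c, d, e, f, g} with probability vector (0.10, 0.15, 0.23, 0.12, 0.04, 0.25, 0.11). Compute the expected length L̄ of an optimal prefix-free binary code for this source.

Repeatedly combine the two least-probable nodes; the expected code length is the sum of the merged weights.
merge 1/25 + 1/10 → 7/50
merge 11/100 + 3/25 → 23/100
merge 7/50 + 3/20 → 29/100
merge 23/100 + 23/100 → 23/50
merge 1/4 + 29/100 → 27/50
merge 23/50 + 27/50 → 1
L = 7/50 + 23/100 + 29/100 + 23/50 + 27/50 + 1 = 133/50 = 2.66 bits/symbol.

2.66 bits/symbol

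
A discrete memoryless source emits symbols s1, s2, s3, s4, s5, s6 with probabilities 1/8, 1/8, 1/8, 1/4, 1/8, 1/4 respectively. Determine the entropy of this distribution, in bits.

2.5 bits

Each probability is a power of 1/2, so log₂(1/p) is an integer.
H = Σ p·log₂(1/p) = 1/8·3 + 1/8·3 + 1/8·3 + 1/4·2 + 1/8·3 + 1/4·2 = 2.5 bits.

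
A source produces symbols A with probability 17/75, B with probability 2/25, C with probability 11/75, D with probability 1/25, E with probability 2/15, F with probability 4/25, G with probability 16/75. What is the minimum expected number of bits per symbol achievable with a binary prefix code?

Repeatedly combine the two least-probable nodes; the expected code length is the sum of the merged weights.
merge 1/25 + 2/25 → 3/25
merge 3/25 + 2/15 → 19/75
merge 11/75 + 4/25 → 23/75
merge 16/75 + 17/75 → 11/25
merge 19/75 + 23/75 → 14/25
merge 11/25 + 14/25 → 1
L = 3/25 + 19/75 + 23/75 + 11/25 + 14/25 + 1 = 67/25 = 2.68 bits/symbol.

2.68 bits/symbol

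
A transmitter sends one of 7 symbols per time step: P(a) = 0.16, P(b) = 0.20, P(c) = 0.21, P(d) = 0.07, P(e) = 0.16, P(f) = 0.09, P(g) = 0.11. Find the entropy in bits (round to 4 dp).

2.7147 bits

H = −Σ pᵢ log₂ pᵢ.
−0.16·log₂(0.16) = 0.4230
−0.20·log₂(0.20) = 0.4644
−0.21·log₂(0.21) = 0.4728
−0.07·log₂(0.07) = 0.2686
−0.16·log₂(0.16) = 0.4230
−0.09·log₂(0.09) = 0.3127
−0.11·log₂(0.11) = 0.3503
Sum ≈ 2.7147 → 2.7147 bits.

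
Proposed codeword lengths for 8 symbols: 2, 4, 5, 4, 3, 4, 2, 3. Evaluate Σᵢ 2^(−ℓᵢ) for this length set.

With common denominator 2^5 = 32: Σ 2^(−ℓᵢ) = 8/32 + 2/32 + 1/32 + 2/32 + 4/32 + 2/32 + 8/32 + 4/32 = 31/32 = 0.96875.

0.96875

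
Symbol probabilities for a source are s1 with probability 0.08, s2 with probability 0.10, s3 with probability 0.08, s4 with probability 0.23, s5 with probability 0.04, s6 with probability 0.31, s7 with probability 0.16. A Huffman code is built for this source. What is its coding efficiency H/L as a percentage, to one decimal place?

98.3%

Entropy H = −Σ p log₂ p ≈ 2.5354 bits.
Huffman merges: 1/25+2/25→3/25; 2/25+1/10→9/50; 3/25+4/25→7/25; 9/50+23/100→41/100; 7/25+31/100→59/100; 41/100+59/100→1. L = 129/50 ≈ 2.5800.
Efficiency = H/L = 2.5354/2.5800 = 98.3%.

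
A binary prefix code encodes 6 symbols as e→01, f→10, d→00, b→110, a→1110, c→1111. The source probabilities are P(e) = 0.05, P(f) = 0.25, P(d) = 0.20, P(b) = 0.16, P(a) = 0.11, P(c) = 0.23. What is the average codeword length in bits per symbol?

2.84 bits/symbol

L̄ = Σ pᵢ·ℓᵢ = 0.05·2 + 0.25·2 + 0.20·2 + 0.16·3 + 0.11·4 + 0.23·4 = 2.84 bits/symbol.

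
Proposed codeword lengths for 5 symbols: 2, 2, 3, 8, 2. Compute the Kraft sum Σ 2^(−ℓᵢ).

0.87890625

With common denominator 2^8 = 256: Σ 2^(−ℓᵢ) = 64/256 + 64/256 + 32/256 + 1/256 + 64/256 = 225/256 = 0.87890625.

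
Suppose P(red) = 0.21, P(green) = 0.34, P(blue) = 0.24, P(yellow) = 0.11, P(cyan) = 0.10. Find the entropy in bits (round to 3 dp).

H = −Σ pᵢ log₂ pᵢ.
−0.21·log₂(0.21) = 0.4728
−0.34·log₂(0.34) = 0.5292
−0.24·log₂(0.24) = 0.4941
−0.11·log₂(0.11) = 0.3503
−0.10·log₂(0.10) = 0.3322
Sum ≈ 2.1786 → 2.179 bits.

2.179 bits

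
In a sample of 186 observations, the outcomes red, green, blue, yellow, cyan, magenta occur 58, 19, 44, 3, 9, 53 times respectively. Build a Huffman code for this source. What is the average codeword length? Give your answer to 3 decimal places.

Probabilities are the counts divided by 186.
Repeatedly combine the two least-probable nodes; the expected code length is the sum of the merged weights.
merge 1/62 + 3/62 → 2/31
merge 2/31 + 19/186 → 1/6
merge 1/6 + 22/93 → 25/62
merge 53/186 + 29/93 → 37/62
merge 25/62 + 37/62 → 1
L = 2/31 + 1/6 + 25/62 + 37/62 + 1 = 415/186 ≈ 2.231 bits/symbol.

2.231 bits/symbol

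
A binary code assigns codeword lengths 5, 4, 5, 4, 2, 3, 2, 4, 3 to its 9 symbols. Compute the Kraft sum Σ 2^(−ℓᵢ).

With common denominator 2^5 = 32: Σ 2^(−ℓᵢ) = 1/32 + 2/32 + 1/32 + 2/32 + 8/32 + 4/32 + 8/32 + 2/32 + 4/32 = 32/32 = 1.

1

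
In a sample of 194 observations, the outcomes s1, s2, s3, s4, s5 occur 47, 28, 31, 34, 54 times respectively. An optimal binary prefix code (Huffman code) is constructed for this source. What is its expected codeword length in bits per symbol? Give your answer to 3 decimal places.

Probabilities are the counts divided by 194.
Repeatedly combine the two least-probable nodes; the expected code length is the sum of the merged weights.
merge 14/97 + 31/194 → 59/194
merge 17/97 + 47/194 → 81/194
merge 27/97 + 59/194 → 113/194
merge 81/194 + 113/194 → 1
L = 59/194 + 81/194 + 113/194 + 1 = 447/194 ≈ 2.304 bits/symbol.

2.304 bits/symbol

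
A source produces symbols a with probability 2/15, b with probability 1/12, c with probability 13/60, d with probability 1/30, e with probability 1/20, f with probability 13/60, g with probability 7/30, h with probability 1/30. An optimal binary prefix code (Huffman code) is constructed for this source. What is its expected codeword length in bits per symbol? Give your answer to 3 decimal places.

Repeatedly combine the two least-probable nodes; the expected code length is the sum of the merged weights.
merge 1/30 + 1/30 → 1/15
merge 1/20 + 1/15 → 7/60
merge 1/12 + 7/60 → 1/5
merge 2/15 + 1/5 → 1/3
merge 13/60 + 13/60 → 13/30
merge 7/30 + 1/3 → 17/30
merge 13/30 + 17/30 → 1
L = 1/15 + 7/60 + 1/5 + 1/3 + 13/30 + 17/30 + 1 = 163/60 ≈ 2.717 bits/symbol.

2.717 bits/symbol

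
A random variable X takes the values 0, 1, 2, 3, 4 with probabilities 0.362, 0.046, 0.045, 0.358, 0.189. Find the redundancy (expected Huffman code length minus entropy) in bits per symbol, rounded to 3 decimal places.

Entropy H = −Σ p log₂ p ≈ 1.9212 bits.
Huffman merges: 9/200+23/500→91/1000; 91/1000+189/1000→7/25; 7/25+179/500→319/500; 181/500+319/500→1. L = 2009/1000 ≈ 2.0090.
L − H = 2.0090 − 1.9212 = 0.088 bits.

0.088 bits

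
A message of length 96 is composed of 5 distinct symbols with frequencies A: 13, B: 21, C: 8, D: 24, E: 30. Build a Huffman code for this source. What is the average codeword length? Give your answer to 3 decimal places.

2.219 bits/symbol

Probabilities are the counts divided by 96.
Repeatedly combine the two least-probable nodes; the expected code length is the sum of the merged weights.
merge 1/12 + 13/96 → 7/32
merge 7/32 + 7/32 → 7/16
merge 1/4 + 5/16 → 9/16
merge 7/16 + 9/16 → 1
L = 7/32 + 7/16 + 9/16 + 1 = 71/32 ≈ 2.219 bits/symbol.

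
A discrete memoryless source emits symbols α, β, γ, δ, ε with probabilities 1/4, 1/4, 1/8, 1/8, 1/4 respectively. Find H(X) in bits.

Each probability is a power of 1/2, so log₂(1/p) is an integer.
H = Σ p·log₂(1/p) = 1/4·2 + 1/4·2 + 1/8·3 + 1/8·3 + 1/4·2 = 2.25 bits.

2.25 bits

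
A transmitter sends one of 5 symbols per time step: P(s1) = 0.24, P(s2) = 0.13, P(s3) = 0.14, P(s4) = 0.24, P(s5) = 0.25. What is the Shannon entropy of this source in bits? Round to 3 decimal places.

2.268 bits

H = −Σ pᵢ log₂ pᵢ.
−0.24·log₂(0.24) = 0.4941
−0.13·log₂(0.13) = 0.3826
−0.14·log₂(0.14) = 0.3971
−0.24·log₂(0.24) = 0.4941
−0.25·log₂(0.25) = 0.5000
Sum ≈ 2.2680 → 2.268 bits.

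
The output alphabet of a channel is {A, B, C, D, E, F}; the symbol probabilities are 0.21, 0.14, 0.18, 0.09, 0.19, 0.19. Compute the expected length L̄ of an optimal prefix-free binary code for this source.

Repeatedly combine the two least-probable nodes; the expected code length is the sum of the merged weights.
merge 9/100 + 7/50 → 23/100
merge 9/50 + 19/100 → 37/100
merge 19/100 + 21/100 → 2/5
merge 23/100 + 37/100 → 3/5
merge 2/5 + 3/5 → 1
L = 23/100 + 37/100 + 2/5 + 3/5 + 1 = 13/5 = 2.6 bits/symbol.

2.6 bits/symbol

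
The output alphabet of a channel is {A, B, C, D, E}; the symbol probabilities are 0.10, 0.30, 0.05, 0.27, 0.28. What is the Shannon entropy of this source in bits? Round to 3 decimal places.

H = −Σ pᵢ log₂ pᵢ.
−0.10·log₂(0.10) = 0.3322
−0.30·log₂(0.30) = 0.5211
−0.05·log₂(0.05) = 0.2161
−0.27·log₂(0.27) = 0.5100
−0.28·log₂(0.28) = 0.5142
Sum ≈ 2.0936 → 2.094 bits.

2.094 bits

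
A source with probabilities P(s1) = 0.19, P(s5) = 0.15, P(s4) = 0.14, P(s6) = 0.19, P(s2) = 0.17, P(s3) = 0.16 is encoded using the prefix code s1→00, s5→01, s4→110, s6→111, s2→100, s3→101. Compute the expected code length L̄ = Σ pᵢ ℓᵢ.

2.66 bits/symbol

L̄ = Σ pᵢ·ℓᵢ = 0.19·2 + 0.15·2 + 0.14·3 + 0.19·3 + 0.17·3 + 0.16·3 = 2.66 bits/symbol.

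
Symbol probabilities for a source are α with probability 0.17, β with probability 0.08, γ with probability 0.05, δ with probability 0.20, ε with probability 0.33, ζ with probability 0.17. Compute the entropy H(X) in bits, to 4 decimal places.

2.3690 bits

H = −Σ pᵢ log₂ pᵢ.
−0.17·log₂(0.17) = 0.4346
−0.08·log₂(0.08) = 0.2915
−0.05·log₂(0.05) = 0.2161
−0.20·log₂(0.20) = 0.4644
−0.33·log₂(0.33) = 0.5278
−0.17·log₂(0.17) = 0.4346
Sum ≈ 2.3690 → 2.3690 bits.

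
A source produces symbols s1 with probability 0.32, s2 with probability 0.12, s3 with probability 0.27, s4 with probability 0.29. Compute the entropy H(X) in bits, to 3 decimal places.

H = −Σ pᵢ log₂ pᵢ.
−0.32·log₂(0.32) = 0.5260
−0.12·log₂(0.12) = 0.3671
−0.27·log₂(0.27) = 0.5100
−0.29·log₂(0.29) = 0.5179
Sum ≈ 1.9210 → 1.921 bits.

1.921 bits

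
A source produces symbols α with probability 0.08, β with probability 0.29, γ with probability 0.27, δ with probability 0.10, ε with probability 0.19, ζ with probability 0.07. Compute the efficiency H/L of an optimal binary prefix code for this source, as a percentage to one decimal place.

Entropy H = −Σ p log₂ p ≈ 2.3754 bits.
Huffman merges: 7/100+2/25→3/20; 1/10+3/20→1/4; 19/100+1/4→11/25; 27/100+29/100→14/25; 11/25+14/25→1. L = 12/5 ≈ 2.4000.
Efficiency = H/L = 2.3754/2.4000 = 99.0%.

99.0%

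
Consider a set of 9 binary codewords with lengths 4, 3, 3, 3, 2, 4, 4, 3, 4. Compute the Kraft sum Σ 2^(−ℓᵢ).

1

With common denominator 2^4 = 16: Σ 2^(−ℓᵢ) = 1/16 + 2/16 + 2/16 + 2/16 + 4/16 + 1/16 + 1/16 + 2/16 + 1/16 = 16/16 = 1.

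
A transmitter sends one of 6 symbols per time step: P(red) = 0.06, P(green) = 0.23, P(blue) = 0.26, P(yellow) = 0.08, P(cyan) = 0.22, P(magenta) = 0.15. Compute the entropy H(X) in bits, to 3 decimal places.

H = −Σ pᵢ log₂ pᵢ.
−0.06·log₂(0.06) = 0.2435
−0.23·log₂(0.23) = 0.4877
−0.26·log₂(0.26) = 0.5053
−0.08·log₂(0.08) = 0.2915
−0.22·log₂(0.22) = 0.4806
−0.15·log₂(0.15) = 0.4105
Sum ≈ 2.4191 → 2.419 bits.

2.419 bits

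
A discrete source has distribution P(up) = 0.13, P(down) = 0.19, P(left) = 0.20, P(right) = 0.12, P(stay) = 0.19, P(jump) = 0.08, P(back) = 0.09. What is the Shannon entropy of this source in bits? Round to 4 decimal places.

H = −Σ pᵢ log₂ pᵢ.
−0.13·log₂(0.13) = 0.3826
−0.19·log₂(0.19) = 0.4552
−0.20·log₂(0.20) = 0.4644
−0.12·log₂(0.12) = 0.3671
−0.19·log₂(0.19) = 0.4552
−0.08·log₂(0.08) = 0.2915
−0.09·log₂(0.09) = 0.3127
Sum ≈ 2.7287 → 2.7287 bits.

2.7287 bits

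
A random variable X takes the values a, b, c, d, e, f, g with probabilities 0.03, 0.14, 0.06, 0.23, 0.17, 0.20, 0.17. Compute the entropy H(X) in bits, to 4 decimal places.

2.6136 bits

H = −Σ pᵢ log₂ pᵢ.
−0.03·log₂(0.03) = 0.1518
−0.14·log₂(0.14) = 0.3971
−0.06·log₂(0.06) = 0.2435
−0.23·log₂(0.23) = 0.4877
−0.17·log₂(0.17) = 0.4346
−0.20·log₂(0.20) = 0.4644
−0.17·log₂(0.17) = 0.4346
Sum ≈ 2.6136 → 2.6136 bits.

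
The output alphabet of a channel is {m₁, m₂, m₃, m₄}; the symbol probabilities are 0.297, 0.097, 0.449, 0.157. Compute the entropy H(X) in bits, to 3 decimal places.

H = −Σ pᵢ log₂ pᵢ.
−0.297·log₂(0.297) = 0.5202
−0.097·log₂(0.097) = 0.3265
−0.449·log₂(0.449) = 0.5187
−0.157·log₂(0.157) = 0.4194
Sum ≈ 1.7847 → 1.785 bits.

1.785 bits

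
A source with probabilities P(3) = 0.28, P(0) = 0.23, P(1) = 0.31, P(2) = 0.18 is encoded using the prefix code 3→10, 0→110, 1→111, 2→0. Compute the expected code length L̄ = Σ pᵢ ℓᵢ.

2.36 bits/symbol

L̄ = Σ pᵢ·ℓᵢ = 0.28·2 + 0.23·3 + 0.31·3 + 0.18·1 = 2.36 bits/symbol.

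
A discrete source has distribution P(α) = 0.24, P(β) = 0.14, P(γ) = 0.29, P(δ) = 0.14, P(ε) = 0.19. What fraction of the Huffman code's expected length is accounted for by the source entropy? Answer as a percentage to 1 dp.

99.2%

Entropy H = −Σ p log₂ p ≈ 2.2615 bits.
Huffman merges: 7/50+7/50→7/25; 19/100+6/25→43/100; 7/25+29/100→57/100; 43/100+57/100→1. L = 57/25 ≈ 2.2800.
Efficiency = H/L = 2.2615/2.2800 = 99.2%.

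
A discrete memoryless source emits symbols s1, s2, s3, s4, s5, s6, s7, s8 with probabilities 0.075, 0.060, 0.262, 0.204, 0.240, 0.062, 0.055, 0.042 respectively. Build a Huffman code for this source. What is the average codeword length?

2.685 bits/symbol

Repeatedly combine the two least-probable nodes; the expected code length is the sum of the merged weights.
merge 21/500 + 11/200 → 97/1000
merge 3/50 + 31/500 → 61/500
merge 3/40 + 97/1000 → 43/250
merge 61/500 + 43/250 → 147/500
merge 51/250 + 6/25 → 111/250
merge 131/500 + 147/500 → 139/250
merge 111/250 + 139/250 → 1
L = 97/1000 + 61/500 + 43/250 + 147/500 + 111/250 + 139/250 + 1 = 537/200 = 2.685 bits/symbol.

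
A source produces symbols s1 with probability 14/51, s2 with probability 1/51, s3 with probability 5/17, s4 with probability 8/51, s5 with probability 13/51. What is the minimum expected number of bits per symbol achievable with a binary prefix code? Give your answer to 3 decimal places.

2.176 bits/symbol

Repeatedly combine the two least-probable nodes; the expected code length is the sum of the merged weights.
merge 1/51 + 8/51 → 3/17
merge 3/17 + 13/51 → 22/51
merge 14/51 + 5/17 → 29/51
merge 22/51 + 29/51 → 1
L = 3/17 + 22/51 + 29/51 + 1 = 37/17 ≈ 2.176 bits/symbol.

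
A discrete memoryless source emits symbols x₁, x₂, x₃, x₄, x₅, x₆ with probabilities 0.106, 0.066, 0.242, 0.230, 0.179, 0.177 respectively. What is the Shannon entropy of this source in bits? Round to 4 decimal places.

H = −Σ pᵢ log₂ pᵢ.
−0.106·log₂(0.106) = 0.3432
−0.066·log₂(0.066) = 0.2588
−0.242·log₂(0.242) = 0.4954
−0.230·log₂(0.230) = 0.4877
−0.179·log₂(0.179) = 0.4443
−0.177·log₂(0.177) = 0.4422
Sum ≈ 2.4715 → 2.4715 bits.

2.4715 bits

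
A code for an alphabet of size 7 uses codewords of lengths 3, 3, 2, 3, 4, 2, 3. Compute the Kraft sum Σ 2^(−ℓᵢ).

1.0625

With common denominator 2^4 = 16: Σ 2^(−ℓᵢ) = 2/16 + 2/16 + 4/16 + 2/16 + 1/16 + 4/16 + 2/16 = 17/16 = 1.0625.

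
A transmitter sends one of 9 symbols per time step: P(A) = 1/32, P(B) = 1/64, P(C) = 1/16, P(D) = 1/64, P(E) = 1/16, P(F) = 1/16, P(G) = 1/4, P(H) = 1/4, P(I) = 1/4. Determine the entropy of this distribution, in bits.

2.59375 bits

Each probability is a power of 1/2, so log₂(1/p) is an integer.
H = Σ p·log₂(1/p) = 1/32·5 + 1/64·6 + 1/16·4 + 1/64·6 + 1/16·4 + 1/16·4 + 1/4·2 + 1/4·2 + 1/4·2 = 2.59375 bits.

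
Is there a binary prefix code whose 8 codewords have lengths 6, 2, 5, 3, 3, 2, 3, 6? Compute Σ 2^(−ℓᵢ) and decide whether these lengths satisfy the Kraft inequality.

With common denominator 2^6 = 64: Σ 2^(−ℓᵢ) = 1/64 + 16/64 + 2/64 + 8/64 + 8/64 + 16/64 + 8/64 + 1/64 = 60/64 = 0.9375.
Kraft's inequality requires Σ ≤ 1; here Σ = 0.9375 ≤ 1, so such a prefix code exists.

0.9375; yes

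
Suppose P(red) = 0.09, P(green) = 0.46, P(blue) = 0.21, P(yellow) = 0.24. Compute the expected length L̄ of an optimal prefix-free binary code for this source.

Repeatedly combine the two least-probable nodes; the expected code length is the sum of the merged weights.
merge 9/100 + 21/100 → 3/10
merge 6/25 + 3/10 → 27/50
merge 23/50 + 27/50 → 1
L = 3/10 + 27/50 + 1 = 46/25 = 1.84 bits/symbol.

1.84 bits/symbol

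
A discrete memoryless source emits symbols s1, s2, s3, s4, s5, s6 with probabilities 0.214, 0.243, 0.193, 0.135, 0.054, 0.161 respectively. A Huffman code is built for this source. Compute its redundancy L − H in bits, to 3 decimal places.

Entropy H = −Σ p log₂ p ≈ 2.4716 bits.
Huffman merges: 27/500+27/200→189/1000; 161/1000+189/1000→7/20; 193/1000+107/500→407/1000; 243/1000+7/20→593/1000; 407/1000+593/1000→1. L = 2539/1000 ≈ 2.5390.
L − H = 2.5390 − 2.4716 = 0.067 bits.

0.067 bits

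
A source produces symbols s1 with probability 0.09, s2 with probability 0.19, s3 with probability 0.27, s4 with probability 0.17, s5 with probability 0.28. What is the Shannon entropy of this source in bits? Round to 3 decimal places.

H = −Σ pᵢ log₂ pᵢ.
−0.09·log₂(0.09) = 0.3127
−0.19·log₂(0.19) = 0.4552
−0.27·log₂(0.27) = 0.5100
−0.17·log₂(0.17) = 0.4346
−0.28·log₂(0.28) = 0.5142
Sum ≈ 2.2267 → 2.227 bits.

2.227 bits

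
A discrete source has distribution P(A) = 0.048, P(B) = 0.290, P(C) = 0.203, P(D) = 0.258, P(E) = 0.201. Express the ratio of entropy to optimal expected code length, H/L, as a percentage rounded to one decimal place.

Entropy H = −Σ p log₂ p ≈ 2.1647 bits.
Huffman merges: 6/125+201/1000→249/1000; 203/1000+249/1000→113/250; 129/500+29/100→137/250; 113/250+137/250→1. L = 2249/1000 ≈ 2.2490.
Efficiency = H/L = 2.1647/2.2490 = 96.3%.

96.3%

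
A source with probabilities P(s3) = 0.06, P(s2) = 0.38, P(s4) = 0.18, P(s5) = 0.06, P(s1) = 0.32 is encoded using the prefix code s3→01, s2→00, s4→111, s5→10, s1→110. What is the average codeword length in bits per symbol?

L̄ = Σ pᵢ·ℓᵢ = 0.06·2 + 0.38·2 + 0.18·3 + 0.06·2 + 0.32·3 = 2.5 bits/symbol.

2.5 bits/symbol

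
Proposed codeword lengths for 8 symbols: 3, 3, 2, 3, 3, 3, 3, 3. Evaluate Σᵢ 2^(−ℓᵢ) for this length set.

1.125

With common denominator 2^3 = 8: Σ 2^(−ℓᵢ) = 1/8 + 1/8 + 2/8 + 1/8 + 1/8 + 1/8 + 1/8 + 1/8 = 9/8 = 1.125.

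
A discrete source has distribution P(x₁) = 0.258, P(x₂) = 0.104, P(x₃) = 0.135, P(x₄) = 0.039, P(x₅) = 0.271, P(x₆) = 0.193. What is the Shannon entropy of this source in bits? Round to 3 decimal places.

H = −Σ pᵢ log₂ pᵢ.
−0.258·log₂(0.258) = 0.5043
−0.104·log₂(0.104) = 0.3396
−0.135·log₂(0.135) = 0.3900
−0.039·log₂(0.039) = 0.1825
−0.271·log₂(0.271) = 0.5105
−0.193·log₂(0.193) = 0.4581
Sum ≈ 2.3849 → 2.385 bits.

2.385 bits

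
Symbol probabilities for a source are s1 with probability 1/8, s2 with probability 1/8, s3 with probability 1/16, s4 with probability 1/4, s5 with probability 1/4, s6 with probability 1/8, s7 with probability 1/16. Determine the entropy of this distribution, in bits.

Each probability is a power of 1/2, so log₂(1/p) is an integer.
H = Σ p·log₂(1/p) = 1/8·3 + 1/8·3 + 1/16·4 + 1/4·2 + 1/4·2 + 1/8·3 + 1/16·4 = 2.625 bits.

2.625 bits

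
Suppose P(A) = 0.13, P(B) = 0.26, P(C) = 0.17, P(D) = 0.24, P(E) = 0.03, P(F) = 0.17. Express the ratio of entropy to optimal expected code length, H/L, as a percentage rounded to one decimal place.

96.5%

Entropy H = −Σ p log₂ p ≈ 2.4030 bits.
Huffman merges: 3/100+13/100→4/25; 4/25+17/100→33/100; 17/100+6/25→41/100; 13/50+33/100→59/100; 41/100+59/100→1. L = 249/100 ≈ 2.4900.
Efficiency = H/L = 2.4030/2.4900 = 96.5%.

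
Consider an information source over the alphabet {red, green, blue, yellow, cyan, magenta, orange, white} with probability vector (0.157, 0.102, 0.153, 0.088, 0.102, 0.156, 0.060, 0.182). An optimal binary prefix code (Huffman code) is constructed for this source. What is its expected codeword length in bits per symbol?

Repeatedly combine the two least-probable nodes; the expected code length is the sum of the merged weights.
merge 3/50 + 11/125 → 37/250
merge 51/500 + 51/500 → 51/250
merge 37/250 + 153/1000 → 301/1000
merge 39/250 + 157/1000 → 313/1000
merge 91/500 + 51/250 → 193/500
merge 301/1000 + 313/1000 → 307/500
merge 193/500 + 307/500 → 1
L = 37/250 + 51/250 + 301/1000 + 313/1000 + 193/500 + 307/500 + 1 = 1483/500 = 2.966 bits/symbol.

2.966 bits/symbol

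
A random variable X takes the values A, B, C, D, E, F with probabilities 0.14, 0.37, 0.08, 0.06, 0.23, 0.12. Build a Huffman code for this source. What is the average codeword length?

Repeatedly combine the two least-probable nodes; the expected code length is the sum of the merged weights.
merge 3/50 + 2/25 → 7/50
merge 3/25 + 7/50 → 13/50
merge 7/50 + 23/100 → 37/100
merge 13/50 + 37/100 → 63/100
merge 37/100 + 63/100 → 1
L = 7/50 + 13/50 + 37/100 + 63/100 + 1 = 12/5 = 2.4 bits/symbol.

2.4 bits/symbol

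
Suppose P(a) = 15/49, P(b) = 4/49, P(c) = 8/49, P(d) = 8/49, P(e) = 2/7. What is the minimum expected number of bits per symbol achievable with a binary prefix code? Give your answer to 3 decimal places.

Repeatedly combine the two least-probable nodes; the expected code length is the sum of the merged weights.
merge 4/49 + 8/49 → 12/49
merge 8/49 + 12/49 → 20/49
merge 2/7 + 15/49 → 29/49
merge 20/49 + 29/49 → 1
L = 12/49 + 20/49 + 29/49 + 1 = 110/49 ≈ 2.245 bits/symbol.

2.245 bits/symbol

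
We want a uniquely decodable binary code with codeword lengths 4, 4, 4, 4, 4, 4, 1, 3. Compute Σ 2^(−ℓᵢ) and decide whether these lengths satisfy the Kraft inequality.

With common denominator 2^4 = 16: Σ 2^(−ℓᵢ) = 1/16 + 1/16 + 1/16 + 1/16 + 1/16 + 1/16 + 8/16 + 2/16 = 16/16 = 1.
Kraft's inequality requires Σ ≤ 1; here Σ = 1 ≤ 1, so such a prefix code exists.

1; yes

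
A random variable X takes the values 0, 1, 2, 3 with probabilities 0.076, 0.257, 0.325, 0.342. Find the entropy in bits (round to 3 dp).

1.843 bits

H = −Σ pᵢ log₂ pᵢ.
−0.076·log₂(0.076) = 0.2826
−0.257·log₂(0.257) = 0.5038
−0.325·log₂(0.325) = 0.5270
−0.342·log₂(0.342) = 0.5294
Sum ≈ 1.8427 → 1.843 bits.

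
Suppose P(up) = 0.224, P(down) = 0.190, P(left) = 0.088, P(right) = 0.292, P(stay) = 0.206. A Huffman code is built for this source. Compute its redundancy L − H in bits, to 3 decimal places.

0.043 bits

Entropy H = −Σ p log₂ p ≈ 2.2354 bits.
Huffman merges: 11/125+19/100→139/500; 103/500+28/125→43/100; 139/500+73/250→57/100; 43/100+57/100→1. L = 1139/500 ≈ 2.2780.
L − H = 2.2780 − 2.2354 = 0.043 bits.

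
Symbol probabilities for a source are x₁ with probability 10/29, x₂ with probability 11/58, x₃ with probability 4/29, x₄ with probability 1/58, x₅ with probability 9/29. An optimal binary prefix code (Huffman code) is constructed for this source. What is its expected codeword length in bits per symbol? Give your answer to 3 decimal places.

2.155 bits/symbol

Repeatedly combine the two least-probable nodes; the expected code length is the sum of the merged weights.
merge 1/58 + 4/29 → 9/58
merge 9/58 + 11/58 → 10/29
merge 9/29 + 10/29 → 19/29
merge 10/29 + 19/29 → 1
L = 9/58 + 10/29 + 19/29 + 1 = 125/58 ≈ 2.155 bits/symbol.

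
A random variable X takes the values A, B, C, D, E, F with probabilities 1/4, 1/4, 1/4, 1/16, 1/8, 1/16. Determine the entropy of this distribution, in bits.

Each probability is a power of 1/2, so log₂(1/p) is an integer.
H = Σ p·log₂(1/p) = 1/4·2 + 1/4·2 + 1/4·2 + 1/16·4 + 1/8·3 + 1/16·4 = 2.375 bits.

2.375 bits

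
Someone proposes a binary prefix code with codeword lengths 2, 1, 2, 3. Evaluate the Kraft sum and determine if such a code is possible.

With common denominator 2^3 = 8: Σ 2^(−ℓᵢ) = 2/8 + 4/8 + 2/8 + 1/8 = 9/8 = 1.125.
Kraft's inequality requires Σ ≤ 1; here Σ = 1.125 > 1, so no such prefix code exists.

1.125; no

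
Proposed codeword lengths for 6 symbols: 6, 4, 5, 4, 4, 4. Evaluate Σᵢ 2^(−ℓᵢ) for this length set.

0.296875

With common denominator 2^6 = 64: Σ 2^(−ℓᵢ) = 1/64 + 4/64 + 2/64 + 4/64 + 4/64 + 4/64 = 19/64 = 0.296875.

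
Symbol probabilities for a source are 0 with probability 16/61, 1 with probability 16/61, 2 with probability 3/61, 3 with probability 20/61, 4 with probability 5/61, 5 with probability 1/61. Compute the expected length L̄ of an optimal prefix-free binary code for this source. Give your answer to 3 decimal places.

2.213 bits/symbol

Repeatedly combine the two least-probable nodes; the expected code length is the sum of the merged weights.
merge 1/61 + 3/61 → 4/61
merge 4/61 + 5/61 → 9/61
merge 9/61 + 16/61 → 25/61
merge 16/61 + 20/61 → 36/61
merge 25/61 + 36/61 → 1
L = 4/61 + 9/61 + 25/61 + 36/61 + 1 = 135/61 ≈ 2.213 bits/symbol.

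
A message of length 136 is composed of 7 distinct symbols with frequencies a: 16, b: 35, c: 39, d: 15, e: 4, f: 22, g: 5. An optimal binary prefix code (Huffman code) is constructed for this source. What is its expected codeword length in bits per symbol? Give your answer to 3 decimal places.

Probabilities are the counts divided by 136.
Repeatedly combine the two least-probable nodes; the expected code length is the sum of the merged weights.
merge 1/34 + 5/136 → 9/136
merge 9/136 + 15/136 → 3/17
merge 2/17 + 11/68 → 19/68
merge 3/17 + 35/136 → 59/136
merge 19/68 + 39/136 → 77/136
merge 59/136 + 77/136 → 1
L = 9/136 + 3/17 + 19/68 + 59/136 + 77/136 + 1 = 343/136 ≈ 2.522 bits/symbol.

2.522 bits/symbol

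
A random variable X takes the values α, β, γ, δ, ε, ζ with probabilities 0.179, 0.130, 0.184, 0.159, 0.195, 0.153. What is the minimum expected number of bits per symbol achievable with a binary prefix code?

2.621 bits/symbol

Repeatedly combine the two least-probable nodes; the expected code length is the sum of the merged weights.
merge 13/100 + 153/1000 → 283/1000
merge 159/1000 + 179/1000 → 169/500
merge 23/125 + 39/200 → 379/1000
merge 283/1000 + 169/500 → 621/1000
merge 379/1000 + 621/1000 → 1
L = 283/1000 + 169/500 + 379/1000 + 621/1000 + 1 = 2621/1000 = 2.621 bits/symbol.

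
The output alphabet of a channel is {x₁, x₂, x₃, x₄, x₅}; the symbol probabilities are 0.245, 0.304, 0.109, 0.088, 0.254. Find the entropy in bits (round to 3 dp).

H = −Σ pᵢ log₂ pᵢ.
−0.245·log₂(0.245) = 0.4971
−0.304·log₂(0.304) = 0.5222
−0.109·log₂(0.109) = 0.3485
−0.088·log₂(0.088) = 0.3086
−0.254·log₂(0.254) = 0.5022
Sum ≈ 2.1787 → 2.179 bits.

2.179 bits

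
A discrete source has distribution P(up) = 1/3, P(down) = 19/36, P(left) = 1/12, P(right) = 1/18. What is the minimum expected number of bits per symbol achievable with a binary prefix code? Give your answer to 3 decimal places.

Repeatedly combine the two least-probable nodes; the expected code length is the sum of the merged weights.
merge 1/18 + 1/12 → 5/36
merge 5/36 + 1/3 → 17/36
merge 17/36 + 19/36 → 1
L = 5/36 + 17/36 + 1 = 29/18 ≈ 1.611 bits/symbol.

1.611 bits/symbol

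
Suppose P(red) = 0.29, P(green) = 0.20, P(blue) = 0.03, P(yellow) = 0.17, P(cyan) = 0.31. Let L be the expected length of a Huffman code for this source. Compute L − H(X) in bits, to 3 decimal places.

Entropy H = −Σ p log₂ p ≈ 2.0924 bits.
Huffman merges: 3/100+17/100→1/5; 1/5+1/5→2/5; 29/100+31/100→3/5; 2/5+3/5→1. L = 11/5 ≈ 2.2000.
L − H = 2.2000 − 2.0924 = 0.108 bits.

0.108 bits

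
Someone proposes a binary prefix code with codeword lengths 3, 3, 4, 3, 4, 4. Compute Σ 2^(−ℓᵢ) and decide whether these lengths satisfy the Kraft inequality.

With common denominator 2^4 = 16: Σ 2^(−ℓᵢ) = 2/16 + 2/16 + 1/16 + 2/16 + 1/16 + 1/16 = 9/16 = 0.5625.
Kraft's inequality requires Σ ≤ 1; here Σ = 0.5625 ≤ 1, so such a prefix code exists.

0.5625; yes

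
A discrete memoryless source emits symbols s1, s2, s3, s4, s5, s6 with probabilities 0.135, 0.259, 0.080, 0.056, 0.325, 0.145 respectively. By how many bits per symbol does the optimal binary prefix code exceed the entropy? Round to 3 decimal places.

0.057 bits

Entropy H = −Σ p log₂ p ≈ 2.3501 bits.
Huffman merges: 7/125+2/25→17/125; 27/200+17/125→271/1000; 29/200+259/1000→101/250; 271/1000+13/40→149/250; 101/250+149/250→1. L = 2407/1000 ≈ 2.4070.
L − H = 2.4070 − 2.3501 = 0.057 bits.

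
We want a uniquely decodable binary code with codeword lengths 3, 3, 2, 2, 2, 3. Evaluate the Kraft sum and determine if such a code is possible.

1.125; no

With common denominator 2^3 = 8: Σ 2^(−ℓᵢ) = 1/8 + 1/8 + 2/8 + 2/8 + 2/8 + 1/8 = 9/8 = 1.125.
Kraft's inequality requires Σ ≤ 1; here Σ = 1.125 > 1, so no such prefix code exists.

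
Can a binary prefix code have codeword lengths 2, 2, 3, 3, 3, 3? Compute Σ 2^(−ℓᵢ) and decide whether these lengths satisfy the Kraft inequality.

1; yes

With common denominator 2^3 = 8: Σ 2^(−ℓᵢ) = 2/8 + 2/8 + 1/8 + 1/8 + 1/8 + 1/8 = 8/8 = 1.
Kraft's inequality requires Σ ≤ 1; here Σ = 1 ≤ 1, so such a prefix code exists.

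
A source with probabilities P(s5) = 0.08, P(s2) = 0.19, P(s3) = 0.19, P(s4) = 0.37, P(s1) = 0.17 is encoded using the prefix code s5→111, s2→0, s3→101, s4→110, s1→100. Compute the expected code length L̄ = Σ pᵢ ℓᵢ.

2.62 bits/symbol

L̄ = Σ pᵢ·ℓᵢ = 0.08·3 + 0.19·1 + 0.19·3 + 0.37·3 + 0.17·3 = 2.62 bits/symbol.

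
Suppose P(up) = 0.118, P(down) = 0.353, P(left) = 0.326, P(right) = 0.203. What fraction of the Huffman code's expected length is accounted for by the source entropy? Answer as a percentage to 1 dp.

95.9%

Entropy H = −Σ p log₂ p ≈ 1.8883 bits.
Huffman merges: 59/500+203/1000→321/1000; 321/1000+163/500→647/1000; 353/1000+647/1000→1. L = 246/125 ≈ 1.9680.
Efficiency = H/L = 1.8883/1.9680 = 95.9%.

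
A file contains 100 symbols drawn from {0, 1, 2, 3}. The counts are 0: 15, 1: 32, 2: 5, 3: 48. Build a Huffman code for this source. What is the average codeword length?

Probabilities are the counts divided by 100.
Repeatedly combine the two least-probable nodes; the expected code length is the sum of the merged weights.
merge 1/20 + 3/20 → 1/5
merge 1/5 + 8/25 → 13/25
merge 12/25 + 13/25 → 1
L = 1/5 + 13/25 + 1 = 43/25 = 1.72 bits/symbol.

1.72 bits/symbol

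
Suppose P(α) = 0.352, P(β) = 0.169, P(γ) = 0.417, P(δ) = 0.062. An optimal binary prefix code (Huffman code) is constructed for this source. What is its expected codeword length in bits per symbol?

Repeatedly combine the two least-probable nodes; the expected code length is the sum of the merged weights.
merge 31/500 + 169/1000 → 231/1000
merge 231/1000 + 44/125 → 583/1000
merge 417/1000 + 583/1000 → 1
L = 231/1000 + 583/1000 + 1 = 907/500 = 1.814 bits/symbol.

1.814 bits/symbol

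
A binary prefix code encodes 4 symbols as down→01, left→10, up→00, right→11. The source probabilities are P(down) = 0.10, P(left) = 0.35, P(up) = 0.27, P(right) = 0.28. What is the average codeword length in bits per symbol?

2 bits/symbol

L̄ = Σ pᵢ·ℓᵢ = 0.10·2 + 0.35·2 + 0.27·2 + 0.28·2 = 2 bits/symbol.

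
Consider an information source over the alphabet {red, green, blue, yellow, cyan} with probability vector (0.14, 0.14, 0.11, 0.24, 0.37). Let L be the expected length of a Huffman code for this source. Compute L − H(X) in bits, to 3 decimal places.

0.081 bits

Entropy H = −Σ p log₂ p ≈ 2.1694 bits.
Huffman merges: 11/100+7/50→1/4; 7/50+6/25→19/50; 1/4+37/100→31/50; 19/50+31/50→1. L = 9/4 ≈ 2.2500.
L − H = 2.2500 − 2.1694 = 0.081 bits.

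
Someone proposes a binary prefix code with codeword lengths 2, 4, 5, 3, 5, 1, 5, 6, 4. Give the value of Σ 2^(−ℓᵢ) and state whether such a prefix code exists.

1.109375; no

With common denominator 2^6 = 64: Σ 2^(−ℓᵢ) = 16/64 + 4/64 + 2/64 + 8/64 + 2/64 + 32/64 + 2/64 + 1/64 + 4/64 = 71/64 = 1.109375.
Kraft's inequality requires Σ ≤ 1; here Σ = 1.109375 > 1, so no such prefix code exists.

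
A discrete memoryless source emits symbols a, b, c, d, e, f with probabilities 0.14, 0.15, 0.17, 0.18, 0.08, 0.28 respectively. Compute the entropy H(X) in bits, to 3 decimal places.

2.493 bits

H = −Σ pᵢ log₂ pᵢ.
−0.14·log₂(0.14) = 0.3971
−0.15·log₂(0.15) = 0.4105
−0.17·log₂(0.17) = 0.4346
−0.18·log₂(0.18) = 0.4453
−0.08·log₂(0.08) = 0.2915
−0.28·log₂(0.28) = 0.5142
Sum ≈ 2.4933 → 2.493 bits.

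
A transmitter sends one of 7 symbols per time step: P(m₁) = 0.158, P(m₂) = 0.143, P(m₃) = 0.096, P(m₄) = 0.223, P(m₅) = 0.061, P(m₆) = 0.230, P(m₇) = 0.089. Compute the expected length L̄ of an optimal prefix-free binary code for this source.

2.697 bits/symbol

Repeatedly combine the two least-probable nodes; the expected code length is the sum of the merged weights.
merge 61/1000 + 89/1000 → 3/20
merge 12/125 + 143/1000 → 239/1000
merge 3/20 + 79/500 → 77/250
merge 223/1000 + 23/100 → 453/1000
merge 239/1000 + 77/250 → 547/1000
merge 453/1000 + 547/1000 → 1
L = 3/20 + 239/1000 + 77/250 + 453/1000 + 547/1000 + 1 = 2697/1000 = 2.697 bits/symbol.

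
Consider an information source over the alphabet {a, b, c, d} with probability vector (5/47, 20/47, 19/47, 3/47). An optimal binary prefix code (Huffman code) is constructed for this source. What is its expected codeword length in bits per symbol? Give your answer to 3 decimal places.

Repeatedly combine the two least-probable nodes; the expected code length is the sum of the merged weights.
merge 3/47 + 5/47 → 8/47
merge 8/47 + 19/47 → 27/47
merge 20/47 + 27/47 → 1
L = 8/47 + 27/47 + 1 = 82/47 ≈ 1.745 bits/symbol.

1.745 bits/symbol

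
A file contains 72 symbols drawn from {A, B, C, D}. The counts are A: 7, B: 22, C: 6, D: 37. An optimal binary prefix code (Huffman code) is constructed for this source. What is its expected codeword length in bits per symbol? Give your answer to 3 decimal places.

Probabilities are the counts divided by 72.
Repeatedly combine the two least-probable nodes; the expected code length is the sum of the merged weights.
merge 1/12 + 7/72 → 13/72
merge 13/72 + 11/36 → 35/72
merge 35/72 + 37/72 → 1
L = 13/72 + 35/72 + 1 = 5/3 ≈ 1.667 bits/symbol.

1.667 bits/symbol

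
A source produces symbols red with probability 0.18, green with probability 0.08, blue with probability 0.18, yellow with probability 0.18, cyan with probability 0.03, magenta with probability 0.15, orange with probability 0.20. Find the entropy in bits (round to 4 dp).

H = −Σ pᵢ log₂ pᵢ.
−0.18·log₂(0.18) = 0.4453
−0.08·log₂(0.08) = 0.2915
−0.18·log₂(0.18) = 0.4453
−0.18·log₂(0.18) = 0.4453
−0.03·log₂(0.03) = 0.1518
−0.15·log₂(0.15) = 0.4105
−0.20·log₂(0.20) = 0.4644
Sum ≈ 2.6541 → 2.6541 bits.

2.6541 bits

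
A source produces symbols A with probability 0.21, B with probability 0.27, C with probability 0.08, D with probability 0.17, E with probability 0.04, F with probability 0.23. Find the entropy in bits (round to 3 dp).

2.382 bits

H = −Σ pᵢ log₂ pᵢ.
−0.21·log₂(0.21) = 0.4728
−0.27·log₂(0.27) = 0.5100
−0.08·log₂(0.08) = 0.2915
−0.17·log₂(0.17) = 0.4346
−0.04·log₂(0.04) = 0.1858
−0.23·log₂(0.23) = 0.4877
Sum ≈ 2.3824 → 2.382 bits.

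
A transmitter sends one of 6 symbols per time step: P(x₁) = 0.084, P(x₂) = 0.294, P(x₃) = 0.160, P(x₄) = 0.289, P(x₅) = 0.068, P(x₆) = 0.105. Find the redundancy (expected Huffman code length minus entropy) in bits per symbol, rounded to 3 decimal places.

0.044 bits

Entropy H = −Σ p log₂ p ≈ 2.3651 bits.
Huffman merges: 17/250+21/250→19/125; 21/200+19/125→257/1000; 4/25+257/1000→417/1000; 289/1000+147/500→583/1000; 417/1000+583/1000→1. L = 2409/1000 ≈ 2.4090.
L − H = 2.4090 − 2.3651 = 0.044 bits.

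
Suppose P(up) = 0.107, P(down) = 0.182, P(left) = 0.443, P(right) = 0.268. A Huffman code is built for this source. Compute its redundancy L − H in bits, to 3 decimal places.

0.024 bits

Entropy H = −Σ p log₂ p ≈ 1.8218 bits.
Huffman merges: 107/1000+91/500→289/1000; 67/250+289/1000→557/1000; 443/1000+557/1000→1. L = 923/500 ≈ 1.8460.
L − H = 1.8460 − 1.8218 = 0.024 bits.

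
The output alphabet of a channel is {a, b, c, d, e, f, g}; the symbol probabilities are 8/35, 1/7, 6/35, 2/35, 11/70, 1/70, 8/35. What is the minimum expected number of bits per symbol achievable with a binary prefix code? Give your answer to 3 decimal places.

Repeatedly combine the two least-probable nodes; the expected code length is the sum of the merged weights.
merge 1/70 + 2/35 → 1/14
merge 1/14 + 1/7 → 3/14
merge 11/70 + 6/35 → 23/70
merge 3/14 + 8/35 → 31/70
merge 8/35 + 23/70 → 39/70
merge 31/70 + 39/70 → 1
L = 1/14 + 3/14 + 23/70 + 31/70 + 39/70 + 1 = 183/70 ≈ 2.614 bits/symbol.

2.614 bits/symbol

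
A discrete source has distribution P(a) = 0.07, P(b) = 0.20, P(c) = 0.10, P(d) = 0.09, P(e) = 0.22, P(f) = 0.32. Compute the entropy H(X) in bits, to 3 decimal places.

H = −Σ pᵢ log₂ pᵢ.
−0.07·log₂(0.07) = 0.2686
−0.20·log₂(0.20) = 0.4644
−0.10·log₂(0.10) = 0.3322
−0.09·log₂(0.09) = 0.3127
−0.22·log₂(0.22) = 0.4806
−0.32·log₂(0.32) = 0.5260
Sum ≈ 2.3844 → 2.384 bits.

2.384 bits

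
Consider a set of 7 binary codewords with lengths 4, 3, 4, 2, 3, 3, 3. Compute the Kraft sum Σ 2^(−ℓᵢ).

0.875

With common denominator 2^4 = 16: Σ 2^(−ℓᵢ) = 1/16 + 2/16 + 1/16 + 4/16 + 2/16 + 2/16 + 2/16 = 14/16 = 0.875.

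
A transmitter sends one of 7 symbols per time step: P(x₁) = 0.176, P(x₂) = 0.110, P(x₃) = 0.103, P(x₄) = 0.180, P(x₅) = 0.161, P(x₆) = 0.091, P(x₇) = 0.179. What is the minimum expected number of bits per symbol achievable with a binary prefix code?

Repeatedly combine the two least-probable nodes; the expected code length is the sum of the merged weights.
merge 91/1000 + 103/1000 → 97/500
merge 11/100 + 161/1000 → 271/1000
merge 22/125 + 179/1000 → 71/200
merge 9/50 + 97/500 → 187/500
merge 271/1000 + 71/200 → 313/500
merge 187/500 + 313/500 → 1
L = 97/500 + 271/1000 + 71/200 + 187/500 + 313/500 + 1 = 141/50 = 2.82 bits/symbol.

2.82 bits/symbol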